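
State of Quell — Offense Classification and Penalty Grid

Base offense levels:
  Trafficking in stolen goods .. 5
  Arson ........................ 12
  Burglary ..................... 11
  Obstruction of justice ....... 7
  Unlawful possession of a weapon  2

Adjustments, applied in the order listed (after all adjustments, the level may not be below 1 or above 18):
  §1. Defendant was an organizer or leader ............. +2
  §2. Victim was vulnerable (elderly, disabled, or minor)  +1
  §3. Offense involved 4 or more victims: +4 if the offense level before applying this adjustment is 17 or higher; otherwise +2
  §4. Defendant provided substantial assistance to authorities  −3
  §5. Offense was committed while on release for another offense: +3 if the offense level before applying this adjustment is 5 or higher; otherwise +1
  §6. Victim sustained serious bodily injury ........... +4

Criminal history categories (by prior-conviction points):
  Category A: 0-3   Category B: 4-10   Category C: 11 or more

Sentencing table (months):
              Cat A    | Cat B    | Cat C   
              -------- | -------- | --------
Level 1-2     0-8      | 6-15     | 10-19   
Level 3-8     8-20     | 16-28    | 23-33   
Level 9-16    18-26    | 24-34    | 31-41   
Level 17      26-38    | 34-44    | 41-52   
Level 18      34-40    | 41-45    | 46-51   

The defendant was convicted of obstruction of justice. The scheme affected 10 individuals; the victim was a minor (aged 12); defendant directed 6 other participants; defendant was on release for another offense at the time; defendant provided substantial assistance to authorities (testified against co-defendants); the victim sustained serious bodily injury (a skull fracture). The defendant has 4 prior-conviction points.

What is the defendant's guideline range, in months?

24-34 months

Base offense level for obstruction of justice: 7.
§1 applies: 7 + 2 = 9.
§2 applies: 9 + 1 = 10.
§3 applies (level before this adjustment is 10 < 17, so +2): 10 + 2 = 12.
§4 applies: 12 − 3 = 9.
§5 applies (level before this adjustment is 9 ≥ 5, so +3): 9 + 3 = 12.
§6 applies: 12 + 4 = 16.
Final offense level: 16.
Criminal history: 4 prior points → Category B (4-10).
Level 16 falls in the 9-16 band.
Grid: Level 9-16 × Category B = 24-34 months.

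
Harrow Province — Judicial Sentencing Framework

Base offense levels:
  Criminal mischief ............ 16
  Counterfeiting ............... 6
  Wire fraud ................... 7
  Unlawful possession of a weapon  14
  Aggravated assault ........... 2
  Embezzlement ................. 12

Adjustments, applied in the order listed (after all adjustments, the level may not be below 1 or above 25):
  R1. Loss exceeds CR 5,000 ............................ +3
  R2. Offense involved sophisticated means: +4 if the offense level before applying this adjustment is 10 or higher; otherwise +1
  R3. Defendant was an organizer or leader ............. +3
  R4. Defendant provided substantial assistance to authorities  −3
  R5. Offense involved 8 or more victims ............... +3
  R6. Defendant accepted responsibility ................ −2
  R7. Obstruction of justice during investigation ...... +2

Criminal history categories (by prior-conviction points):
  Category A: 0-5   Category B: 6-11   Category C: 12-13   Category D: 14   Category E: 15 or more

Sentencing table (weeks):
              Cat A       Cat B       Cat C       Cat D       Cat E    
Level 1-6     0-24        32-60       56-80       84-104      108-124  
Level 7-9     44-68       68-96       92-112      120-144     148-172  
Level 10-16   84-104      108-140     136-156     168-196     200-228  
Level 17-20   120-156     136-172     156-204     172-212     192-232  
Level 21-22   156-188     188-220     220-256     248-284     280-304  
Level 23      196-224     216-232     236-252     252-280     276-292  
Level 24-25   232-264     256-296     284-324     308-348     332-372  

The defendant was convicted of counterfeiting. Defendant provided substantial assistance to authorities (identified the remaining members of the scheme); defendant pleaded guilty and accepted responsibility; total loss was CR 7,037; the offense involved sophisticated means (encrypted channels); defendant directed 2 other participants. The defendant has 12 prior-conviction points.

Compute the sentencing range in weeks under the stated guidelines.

92-112 weeks

Base offense level for counterfeiting: 6.
R1 applies: 6 + 3 = 9.
R2 applies (level before this adjustment is 9 < 10, so +1): 9 + 1 = 10.
R3 applies: 10 + 3 = 13.
R4 applies: 13 − 3 = 10.
R6 applies: 10 − 2 = 8.
R7 does not apply.
Final offense level: 8.
Criminal history: 12 prior points → Category C (12-13).
Level 8 falls in the 7-9 band.
Grid: Level 7-9 × Category C = 92-112 weeks.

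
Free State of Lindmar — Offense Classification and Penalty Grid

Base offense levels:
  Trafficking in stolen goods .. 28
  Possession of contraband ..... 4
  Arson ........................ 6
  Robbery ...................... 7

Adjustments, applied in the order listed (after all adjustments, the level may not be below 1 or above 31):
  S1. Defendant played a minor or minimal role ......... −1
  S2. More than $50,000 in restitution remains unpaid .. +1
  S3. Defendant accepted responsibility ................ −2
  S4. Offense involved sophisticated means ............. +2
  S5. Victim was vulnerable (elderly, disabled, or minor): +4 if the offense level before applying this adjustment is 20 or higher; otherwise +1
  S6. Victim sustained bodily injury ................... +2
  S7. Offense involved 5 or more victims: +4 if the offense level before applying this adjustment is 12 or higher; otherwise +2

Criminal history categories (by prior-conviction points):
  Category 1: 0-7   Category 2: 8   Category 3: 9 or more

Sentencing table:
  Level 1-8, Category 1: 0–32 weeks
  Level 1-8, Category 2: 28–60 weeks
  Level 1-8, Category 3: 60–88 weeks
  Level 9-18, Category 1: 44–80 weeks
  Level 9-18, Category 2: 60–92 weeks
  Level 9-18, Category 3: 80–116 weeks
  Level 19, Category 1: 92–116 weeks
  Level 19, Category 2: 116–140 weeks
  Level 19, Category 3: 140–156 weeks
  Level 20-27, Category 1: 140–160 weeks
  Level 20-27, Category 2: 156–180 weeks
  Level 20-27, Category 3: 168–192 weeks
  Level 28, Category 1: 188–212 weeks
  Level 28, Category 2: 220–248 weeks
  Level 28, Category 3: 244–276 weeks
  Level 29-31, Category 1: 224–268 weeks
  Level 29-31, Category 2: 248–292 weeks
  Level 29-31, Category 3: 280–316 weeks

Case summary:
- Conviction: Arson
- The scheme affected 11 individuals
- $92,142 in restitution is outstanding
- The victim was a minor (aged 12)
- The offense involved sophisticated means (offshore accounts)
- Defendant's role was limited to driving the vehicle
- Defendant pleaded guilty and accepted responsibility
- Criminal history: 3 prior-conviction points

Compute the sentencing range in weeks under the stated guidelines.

44-80 weeks

Base offense level for arson: 6.
S1 applies: 6 − 1 = 5.
S2 applies: 5 + 1 = 6.
S3 applies: 6 − 2 = 4.
S4 applies: 4 + 2 = 6.
S5 applies (level before this adjustment is 6 < 20, so +1): 6 + 1 = 7.
S7 applies (level before this adjustment is 7 < 12, so +2): 7 + 2 = 9.
Final offense level: 9.
Criminal history: 3 prior points → Category 1 (0-7).
Level 9 falls in the 9-18 band.
Grid: Level 9-18 × Category 1 = 44-80 weeks.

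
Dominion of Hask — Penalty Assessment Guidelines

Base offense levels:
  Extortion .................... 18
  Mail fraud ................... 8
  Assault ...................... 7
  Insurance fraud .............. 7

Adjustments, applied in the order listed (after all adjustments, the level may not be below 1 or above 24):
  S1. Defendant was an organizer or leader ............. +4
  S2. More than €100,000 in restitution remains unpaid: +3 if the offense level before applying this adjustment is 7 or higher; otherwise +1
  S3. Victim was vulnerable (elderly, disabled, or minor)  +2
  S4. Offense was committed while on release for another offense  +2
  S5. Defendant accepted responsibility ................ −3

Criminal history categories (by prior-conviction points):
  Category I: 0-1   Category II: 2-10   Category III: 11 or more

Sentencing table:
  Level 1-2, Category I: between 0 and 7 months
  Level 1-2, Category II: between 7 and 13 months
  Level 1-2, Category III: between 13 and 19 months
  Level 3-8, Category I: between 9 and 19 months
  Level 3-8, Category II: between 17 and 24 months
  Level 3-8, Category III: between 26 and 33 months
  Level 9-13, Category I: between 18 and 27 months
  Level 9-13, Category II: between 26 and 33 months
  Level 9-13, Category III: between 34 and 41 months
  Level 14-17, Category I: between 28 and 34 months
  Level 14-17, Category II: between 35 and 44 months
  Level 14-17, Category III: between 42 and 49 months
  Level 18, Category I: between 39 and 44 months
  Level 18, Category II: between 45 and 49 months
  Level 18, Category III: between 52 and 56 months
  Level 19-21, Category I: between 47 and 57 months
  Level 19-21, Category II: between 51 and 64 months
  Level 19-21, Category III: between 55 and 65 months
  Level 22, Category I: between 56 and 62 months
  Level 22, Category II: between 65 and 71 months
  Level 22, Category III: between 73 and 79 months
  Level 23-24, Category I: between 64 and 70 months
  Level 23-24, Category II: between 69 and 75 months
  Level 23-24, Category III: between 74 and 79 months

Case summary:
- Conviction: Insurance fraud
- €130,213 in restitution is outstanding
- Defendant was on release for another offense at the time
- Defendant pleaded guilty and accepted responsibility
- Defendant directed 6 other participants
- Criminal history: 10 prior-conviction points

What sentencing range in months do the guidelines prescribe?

26-33 months

Base offense level for insurance fraud: 7.
S1 applies: 7 + 4 = 11.
S2 applies (level before this adjustment is 11 ≥ 7, so +3): 11 + 3 = 14.
S3 does not apply.
S4 applies: 14 + 2 = 16.
S5 applies: 16 − 3 = 13.
Final offense level: 13.
Criminal history: 10 prior points → Category II (2-10).
Level 13 falls in the 9-13 band.
Grid: Level 9-13 × Category II = 26-33 months.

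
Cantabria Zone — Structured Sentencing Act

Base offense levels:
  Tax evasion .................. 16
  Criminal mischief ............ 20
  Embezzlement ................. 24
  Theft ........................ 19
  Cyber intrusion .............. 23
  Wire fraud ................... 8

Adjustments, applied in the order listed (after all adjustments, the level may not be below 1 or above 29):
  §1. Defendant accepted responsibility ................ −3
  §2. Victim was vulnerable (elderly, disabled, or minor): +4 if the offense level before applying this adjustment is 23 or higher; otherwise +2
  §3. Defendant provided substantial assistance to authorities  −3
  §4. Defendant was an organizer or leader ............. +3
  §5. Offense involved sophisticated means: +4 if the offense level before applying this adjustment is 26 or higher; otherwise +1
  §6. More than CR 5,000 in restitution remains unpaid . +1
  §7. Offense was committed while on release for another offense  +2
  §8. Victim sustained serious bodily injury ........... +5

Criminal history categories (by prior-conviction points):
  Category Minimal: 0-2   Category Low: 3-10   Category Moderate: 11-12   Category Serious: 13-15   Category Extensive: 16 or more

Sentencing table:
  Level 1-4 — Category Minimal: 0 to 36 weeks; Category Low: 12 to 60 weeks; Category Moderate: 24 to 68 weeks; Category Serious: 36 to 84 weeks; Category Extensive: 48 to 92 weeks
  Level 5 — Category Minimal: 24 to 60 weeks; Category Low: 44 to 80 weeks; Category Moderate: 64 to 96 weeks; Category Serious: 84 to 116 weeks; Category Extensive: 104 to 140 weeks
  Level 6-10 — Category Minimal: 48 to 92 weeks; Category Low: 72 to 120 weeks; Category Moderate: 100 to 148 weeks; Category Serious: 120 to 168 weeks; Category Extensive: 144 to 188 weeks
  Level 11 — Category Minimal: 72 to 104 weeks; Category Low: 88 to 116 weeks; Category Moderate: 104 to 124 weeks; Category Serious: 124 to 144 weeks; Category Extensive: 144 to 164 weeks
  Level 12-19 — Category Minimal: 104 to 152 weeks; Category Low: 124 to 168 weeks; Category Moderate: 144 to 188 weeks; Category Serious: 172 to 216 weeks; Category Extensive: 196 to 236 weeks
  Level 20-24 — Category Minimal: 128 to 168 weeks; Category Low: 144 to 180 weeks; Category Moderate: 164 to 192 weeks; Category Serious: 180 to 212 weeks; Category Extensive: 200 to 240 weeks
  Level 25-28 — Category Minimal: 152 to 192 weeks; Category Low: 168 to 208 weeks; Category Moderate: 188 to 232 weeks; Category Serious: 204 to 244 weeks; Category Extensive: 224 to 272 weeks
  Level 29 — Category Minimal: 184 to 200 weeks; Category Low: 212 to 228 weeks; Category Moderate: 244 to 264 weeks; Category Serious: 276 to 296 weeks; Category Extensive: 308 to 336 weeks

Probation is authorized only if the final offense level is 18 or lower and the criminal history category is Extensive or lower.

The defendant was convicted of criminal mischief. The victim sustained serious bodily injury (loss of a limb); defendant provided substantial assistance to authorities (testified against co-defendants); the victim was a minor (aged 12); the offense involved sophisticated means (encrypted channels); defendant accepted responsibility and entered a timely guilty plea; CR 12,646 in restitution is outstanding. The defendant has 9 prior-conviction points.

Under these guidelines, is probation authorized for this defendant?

Base offense level for criminal mischief: 20.
§1 applies: 20 − 3 = 17.
§2 applies (level before this adjustment is 17 < 23, so +2): 17 + 2 = 19.
§3 applies: 19 − 3 = 16.
§5 applies (level before this adjustment is 16 < 26, so +1): 16 + 1 = 17.
§6 applies: 17 + 1 = 18.
§7 does not apply.
§8 applies: 18 + 5 = 23.
Final offense level: 23.
Criminal history: 9 prior points → Category Low (3-10).
Level 23 falls in the 20-24 band.
Grid: Level 20-24 × Category Low = 144-180 weeks.
Probation check: level 23 > 18 and category Low ≤ Extensive → not eligible.

No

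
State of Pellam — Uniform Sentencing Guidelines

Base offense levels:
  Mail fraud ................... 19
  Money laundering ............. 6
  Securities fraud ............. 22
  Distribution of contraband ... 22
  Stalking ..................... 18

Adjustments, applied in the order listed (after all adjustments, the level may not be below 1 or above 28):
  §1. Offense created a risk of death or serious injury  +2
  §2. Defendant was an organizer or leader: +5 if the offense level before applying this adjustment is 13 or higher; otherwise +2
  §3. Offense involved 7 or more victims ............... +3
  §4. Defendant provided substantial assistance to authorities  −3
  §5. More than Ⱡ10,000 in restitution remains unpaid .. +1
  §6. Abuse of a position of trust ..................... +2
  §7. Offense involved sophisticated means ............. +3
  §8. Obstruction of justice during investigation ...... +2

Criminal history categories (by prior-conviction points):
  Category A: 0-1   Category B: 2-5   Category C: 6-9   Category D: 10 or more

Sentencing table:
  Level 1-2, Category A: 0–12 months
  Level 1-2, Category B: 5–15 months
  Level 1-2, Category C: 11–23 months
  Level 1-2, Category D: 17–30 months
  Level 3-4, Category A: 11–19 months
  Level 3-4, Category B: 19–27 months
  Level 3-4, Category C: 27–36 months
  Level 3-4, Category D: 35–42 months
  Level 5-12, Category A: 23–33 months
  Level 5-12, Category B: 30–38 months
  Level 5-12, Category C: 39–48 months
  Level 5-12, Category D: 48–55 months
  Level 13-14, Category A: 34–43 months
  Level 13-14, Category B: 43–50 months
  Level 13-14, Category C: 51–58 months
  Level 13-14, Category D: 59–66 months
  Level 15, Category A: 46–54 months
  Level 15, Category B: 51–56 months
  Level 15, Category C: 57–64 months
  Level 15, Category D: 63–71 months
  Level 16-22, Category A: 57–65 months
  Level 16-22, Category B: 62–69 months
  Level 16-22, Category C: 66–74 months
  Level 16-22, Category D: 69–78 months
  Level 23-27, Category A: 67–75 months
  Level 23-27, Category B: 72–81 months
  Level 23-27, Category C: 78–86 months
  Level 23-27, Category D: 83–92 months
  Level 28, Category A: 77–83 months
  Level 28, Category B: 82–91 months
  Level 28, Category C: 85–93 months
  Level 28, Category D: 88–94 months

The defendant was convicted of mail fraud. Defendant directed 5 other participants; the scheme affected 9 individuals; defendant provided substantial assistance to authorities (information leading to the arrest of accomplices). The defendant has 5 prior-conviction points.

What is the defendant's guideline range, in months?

Base offense level for mail fraud: 19.
§1 does not apply.
§2 applies (level before this adjustment is 19 ≥ 13, so +5): 19 + 5 = 24.
§3 applies: 24 + 3 = 27.
§4 applies: 27 − 3 = 24.
Final offense level: 24.
Criminal history: 5 prior points → Category B (2-5).
Level 24 falls in the 23-27 band.
Grid: Level 23-27 × Category B = 72-81 months.

72-81 months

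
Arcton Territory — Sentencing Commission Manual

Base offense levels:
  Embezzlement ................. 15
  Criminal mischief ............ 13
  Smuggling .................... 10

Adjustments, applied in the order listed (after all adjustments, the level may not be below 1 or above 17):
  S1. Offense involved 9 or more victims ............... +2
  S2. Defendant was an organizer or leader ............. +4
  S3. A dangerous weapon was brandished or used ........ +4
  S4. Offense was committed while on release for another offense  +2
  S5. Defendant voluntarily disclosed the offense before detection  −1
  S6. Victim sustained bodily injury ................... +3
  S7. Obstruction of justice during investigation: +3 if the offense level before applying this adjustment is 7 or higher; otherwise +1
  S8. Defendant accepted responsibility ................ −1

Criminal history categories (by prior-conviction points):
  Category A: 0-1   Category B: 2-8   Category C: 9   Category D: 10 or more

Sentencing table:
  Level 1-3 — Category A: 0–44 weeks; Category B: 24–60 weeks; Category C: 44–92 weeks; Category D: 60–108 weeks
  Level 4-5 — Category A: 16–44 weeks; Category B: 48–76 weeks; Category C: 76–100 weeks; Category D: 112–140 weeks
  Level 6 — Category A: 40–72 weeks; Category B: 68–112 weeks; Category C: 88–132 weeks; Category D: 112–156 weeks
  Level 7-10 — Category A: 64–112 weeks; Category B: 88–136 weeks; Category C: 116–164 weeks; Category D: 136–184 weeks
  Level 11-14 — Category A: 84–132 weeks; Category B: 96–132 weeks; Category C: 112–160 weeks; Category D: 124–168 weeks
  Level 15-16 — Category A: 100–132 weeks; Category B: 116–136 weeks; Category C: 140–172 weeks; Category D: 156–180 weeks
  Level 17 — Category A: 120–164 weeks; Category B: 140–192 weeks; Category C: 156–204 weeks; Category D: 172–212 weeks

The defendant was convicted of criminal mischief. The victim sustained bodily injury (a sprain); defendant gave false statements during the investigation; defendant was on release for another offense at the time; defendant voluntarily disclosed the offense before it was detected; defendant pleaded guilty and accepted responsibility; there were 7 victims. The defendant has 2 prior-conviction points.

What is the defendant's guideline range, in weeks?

140-192 weeks

Base offense level for criminal mischief: 13.
S2 does not apply.
S3 does not apply.
S4 applies: 13 + 2 = 15.
S5 applies: 15 − 1 = 14.
S6 applies: 14 + 3 = 17.
S7 applies (level before this adjustment is 17 ≥ 7, so +3): 17 + 3 = 20.
S8 applies: 20 − 1 = 19.
Level 19 exceeds the maximum of 17; capped at 17.
Final offense level: 17.
Criminal history: 2 prior points → Category B (2-8).
Level 17 falls in the 17 band.
Grid: Level 17 × Category B = 140-192 weeks.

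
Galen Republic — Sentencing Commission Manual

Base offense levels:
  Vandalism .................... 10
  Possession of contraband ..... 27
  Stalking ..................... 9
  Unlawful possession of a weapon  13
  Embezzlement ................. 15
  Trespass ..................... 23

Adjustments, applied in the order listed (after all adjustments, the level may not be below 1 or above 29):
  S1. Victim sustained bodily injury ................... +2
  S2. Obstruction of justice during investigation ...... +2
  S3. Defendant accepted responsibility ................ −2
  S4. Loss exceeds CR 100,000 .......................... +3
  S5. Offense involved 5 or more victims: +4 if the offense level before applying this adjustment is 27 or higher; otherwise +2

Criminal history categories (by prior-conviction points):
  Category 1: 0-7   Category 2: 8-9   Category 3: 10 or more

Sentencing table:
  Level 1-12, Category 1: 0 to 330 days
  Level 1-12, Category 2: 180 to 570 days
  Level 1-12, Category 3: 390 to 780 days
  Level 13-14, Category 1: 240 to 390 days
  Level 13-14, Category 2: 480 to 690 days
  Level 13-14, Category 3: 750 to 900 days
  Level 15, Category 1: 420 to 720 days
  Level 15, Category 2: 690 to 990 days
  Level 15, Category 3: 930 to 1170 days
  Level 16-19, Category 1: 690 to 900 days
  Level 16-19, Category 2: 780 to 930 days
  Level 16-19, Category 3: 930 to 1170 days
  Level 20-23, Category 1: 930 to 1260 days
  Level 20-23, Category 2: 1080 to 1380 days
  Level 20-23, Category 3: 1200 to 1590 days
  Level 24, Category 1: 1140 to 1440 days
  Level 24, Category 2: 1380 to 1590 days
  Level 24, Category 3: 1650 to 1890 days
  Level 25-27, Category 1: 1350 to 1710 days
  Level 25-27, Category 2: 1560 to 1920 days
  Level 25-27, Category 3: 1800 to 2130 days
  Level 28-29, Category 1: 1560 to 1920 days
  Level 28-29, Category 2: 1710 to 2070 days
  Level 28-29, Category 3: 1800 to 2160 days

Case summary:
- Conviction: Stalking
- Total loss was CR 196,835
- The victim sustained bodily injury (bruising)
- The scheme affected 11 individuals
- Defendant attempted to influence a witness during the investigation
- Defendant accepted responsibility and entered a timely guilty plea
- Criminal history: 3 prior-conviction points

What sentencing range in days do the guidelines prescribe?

Base offense level for stalking: 9.
S1 applies: 9 + 2 = 11.
S2 applies: 11 + 2 = 13.
S3 applies: 13 − 2 = 11.
S4 applies: 11 + 3 = 14.
S5 applies (level before this adjustment is 14 < 27, so +2): 14 + 2 = 16.
Final offense level: 16.
Criminal history: 3 prior points → Category 1 (0-7).
Level 16 falls in the 16-19 band.
Grid: Level 16-19 × Category 1 = 690-900 days.

690-900 days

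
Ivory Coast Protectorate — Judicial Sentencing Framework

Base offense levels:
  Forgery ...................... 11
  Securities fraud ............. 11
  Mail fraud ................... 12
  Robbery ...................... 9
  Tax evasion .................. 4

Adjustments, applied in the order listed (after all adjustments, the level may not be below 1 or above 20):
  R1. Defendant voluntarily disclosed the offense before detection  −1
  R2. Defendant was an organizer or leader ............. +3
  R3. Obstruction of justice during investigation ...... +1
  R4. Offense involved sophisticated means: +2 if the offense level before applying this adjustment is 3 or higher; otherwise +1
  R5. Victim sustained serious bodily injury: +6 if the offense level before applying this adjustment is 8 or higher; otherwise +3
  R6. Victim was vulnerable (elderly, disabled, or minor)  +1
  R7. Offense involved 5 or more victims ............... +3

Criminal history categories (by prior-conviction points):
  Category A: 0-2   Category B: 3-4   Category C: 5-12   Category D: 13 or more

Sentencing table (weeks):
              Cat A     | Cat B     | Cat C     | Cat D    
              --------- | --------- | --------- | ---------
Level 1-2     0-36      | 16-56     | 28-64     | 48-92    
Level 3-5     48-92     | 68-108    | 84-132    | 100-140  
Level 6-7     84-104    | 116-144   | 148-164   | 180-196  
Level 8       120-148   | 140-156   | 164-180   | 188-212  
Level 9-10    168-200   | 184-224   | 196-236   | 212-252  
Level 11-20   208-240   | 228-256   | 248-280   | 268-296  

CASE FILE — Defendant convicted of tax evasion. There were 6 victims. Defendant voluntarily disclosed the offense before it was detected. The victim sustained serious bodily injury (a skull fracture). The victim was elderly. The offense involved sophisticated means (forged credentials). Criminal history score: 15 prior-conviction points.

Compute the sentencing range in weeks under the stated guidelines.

Base offense level for tax evasion: 4.
R1 applies: 4 − 1 = 3.
R3 does not apply.
R4 applies (level before this adjustment is 3 ≥ 3, so +2): 3 + 2 = 5.
R5 applies (level before this adjustment is 5 < 8, so +3): 5 + 3 = 8.
R6 applies: 8 + 1 = 9.
R7 applies: 9 + 3 = 12.
Final offense level: 12.
Criminal history: 15 prior points → Category D (13+).
Level 12 falls in the 11-20 band.
Grid: Level 11-20 × Category D = 268-296 weeks.

268-296 weeks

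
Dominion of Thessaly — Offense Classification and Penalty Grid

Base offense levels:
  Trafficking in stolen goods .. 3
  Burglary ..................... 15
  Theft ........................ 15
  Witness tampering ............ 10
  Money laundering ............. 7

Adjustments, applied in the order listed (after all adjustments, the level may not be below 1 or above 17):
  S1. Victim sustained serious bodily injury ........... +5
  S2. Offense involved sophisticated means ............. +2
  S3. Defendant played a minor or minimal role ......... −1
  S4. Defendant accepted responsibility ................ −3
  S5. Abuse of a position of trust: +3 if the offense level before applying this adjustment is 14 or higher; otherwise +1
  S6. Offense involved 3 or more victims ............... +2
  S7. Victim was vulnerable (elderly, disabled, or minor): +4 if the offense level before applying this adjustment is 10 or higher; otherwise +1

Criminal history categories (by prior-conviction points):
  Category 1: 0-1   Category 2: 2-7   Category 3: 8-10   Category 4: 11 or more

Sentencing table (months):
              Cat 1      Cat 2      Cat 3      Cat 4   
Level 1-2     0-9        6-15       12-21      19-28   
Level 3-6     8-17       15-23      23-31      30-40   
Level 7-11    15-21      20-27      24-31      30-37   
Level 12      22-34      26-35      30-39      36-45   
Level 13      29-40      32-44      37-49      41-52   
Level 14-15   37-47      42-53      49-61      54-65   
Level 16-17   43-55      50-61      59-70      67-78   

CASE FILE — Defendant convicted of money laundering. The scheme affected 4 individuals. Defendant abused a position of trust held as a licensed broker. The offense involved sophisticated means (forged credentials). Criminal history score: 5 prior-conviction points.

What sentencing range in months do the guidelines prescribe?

26-35 months

Base offense level for money laundering: 7.
S2 applies: 7 + 2 = 9.
S5 applies (level before this adjustment is 9 < 14, so +1): 9 + 1 = 10.
S6 applies: 10 + 2 = 12.
S7 does not apply.
Final offense level: 12.
Criminal history: 5 prior points → Category 2 (2-7).
Level 12 falls in the 12 band.
Grid: Level 12 × Category 2 = 26-35 months.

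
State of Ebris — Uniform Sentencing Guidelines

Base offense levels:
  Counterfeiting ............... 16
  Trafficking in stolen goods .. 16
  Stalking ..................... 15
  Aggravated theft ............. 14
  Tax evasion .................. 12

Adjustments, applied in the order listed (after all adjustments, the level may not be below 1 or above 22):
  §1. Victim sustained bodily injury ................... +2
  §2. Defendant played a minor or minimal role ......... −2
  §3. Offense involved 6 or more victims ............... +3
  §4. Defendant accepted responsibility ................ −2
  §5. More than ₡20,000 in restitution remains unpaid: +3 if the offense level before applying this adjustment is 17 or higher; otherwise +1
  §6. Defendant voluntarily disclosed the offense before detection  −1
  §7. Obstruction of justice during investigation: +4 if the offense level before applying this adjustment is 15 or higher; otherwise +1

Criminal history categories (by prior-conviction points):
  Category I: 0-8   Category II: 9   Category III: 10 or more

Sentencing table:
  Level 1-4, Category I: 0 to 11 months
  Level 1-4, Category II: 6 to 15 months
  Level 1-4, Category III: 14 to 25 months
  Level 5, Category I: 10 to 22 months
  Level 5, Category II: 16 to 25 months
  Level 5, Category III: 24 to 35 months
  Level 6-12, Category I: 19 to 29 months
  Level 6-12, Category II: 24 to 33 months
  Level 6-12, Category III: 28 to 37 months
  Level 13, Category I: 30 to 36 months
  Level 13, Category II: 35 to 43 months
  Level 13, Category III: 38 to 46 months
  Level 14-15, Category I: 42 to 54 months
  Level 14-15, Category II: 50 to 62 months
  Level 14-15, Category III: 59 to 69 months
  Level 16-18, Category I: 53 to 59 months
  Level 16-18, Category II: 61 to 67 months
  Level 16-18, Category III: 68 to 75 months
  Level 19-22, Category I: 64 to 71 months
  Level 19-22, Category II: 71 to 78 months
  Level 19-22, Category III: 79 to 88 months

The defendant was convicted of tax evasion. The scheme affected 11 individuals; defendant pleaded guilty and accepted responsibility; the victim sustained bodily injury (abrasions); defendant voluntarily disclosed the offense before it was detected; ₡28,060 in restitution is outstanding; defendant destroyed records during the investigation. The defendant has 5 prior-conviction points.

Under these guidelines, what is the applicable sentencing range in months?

64-71 months

Base offense level for tax evasion: 12.
§1 applies: 12 + 2 = 14.
§2 does not apply.
§3 applies: 14 + 3 = 17.
§4 applies: 17 − 2 = 15.
§5 applies (level before this adjustment is 15 < 17, so +1): 15 + 1 = 16.
§6 applies: 16 − 1 = 15.
§7 applies (level before this adjustment is 15 ≥ 15, so +4): 15 + 4 = 19.
Final offense level: 19.
Criminal history: 5 prior points → Category I (0-8).
Level 19 falls in the 19-22 band.
Grid: Level 19-22 × Category I = 64-71 months.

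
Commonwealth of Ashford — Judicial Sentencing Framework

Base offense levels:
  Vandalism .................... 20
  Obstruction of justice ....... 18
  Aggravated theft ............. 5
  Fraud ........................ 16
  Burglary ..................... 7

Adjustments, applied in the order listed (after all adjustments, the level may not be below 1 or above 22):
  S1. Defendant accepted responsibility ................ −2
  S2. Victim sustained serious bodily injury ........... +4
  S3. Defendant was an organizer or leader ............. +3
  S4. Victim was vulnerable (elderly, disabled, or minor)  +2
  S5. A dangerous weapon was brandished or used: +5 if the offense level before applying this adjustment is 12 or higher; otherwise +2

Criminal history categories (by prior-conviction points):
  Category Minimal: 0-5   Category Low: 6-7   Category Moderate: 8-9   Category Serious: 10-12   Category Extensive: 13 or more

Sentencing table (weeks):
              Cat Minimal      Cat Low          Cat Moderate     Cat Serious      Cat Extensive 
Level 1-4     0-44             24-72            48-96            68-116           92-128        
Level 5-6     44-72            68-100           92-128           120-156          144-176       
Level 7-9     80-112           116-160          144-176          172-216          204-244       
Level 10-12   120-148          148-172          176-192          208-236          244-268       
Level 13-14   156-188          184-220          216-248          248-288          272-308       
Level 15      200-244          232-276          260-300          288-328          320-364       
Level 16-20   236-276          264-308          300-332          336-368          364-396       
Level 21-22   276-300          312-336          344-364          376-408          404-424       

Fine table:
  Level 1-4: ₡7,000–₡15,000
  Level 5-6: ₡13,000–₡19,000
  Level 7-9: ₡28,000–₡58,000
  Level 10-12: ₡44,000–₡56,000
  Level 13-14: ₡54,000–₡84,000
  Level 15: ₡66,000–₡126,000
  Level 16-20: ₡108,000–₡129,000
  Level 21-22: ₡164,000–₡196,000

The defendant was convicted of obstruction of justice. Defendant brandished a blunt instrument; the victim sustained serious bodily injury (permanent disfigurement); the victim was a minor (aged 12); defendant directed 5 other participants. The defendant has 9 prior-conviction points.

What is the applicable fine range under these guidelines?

₡164,000–₡196,000

Base offense level for obstruction of justice: 18.
S1 does not apply.
S2 applies: 18 + 4 = 22.
S3 applies: 22 + 3 = 25.
S4 applies: 25 + 2 = 27.
S5 applies (level before this adjustment is 27 ≥ 12, so +5): 27 + 5 = 32.
Level 32 exceeds the maximum of 22; capped at 22.
Final offense level: 22.
Level 22 falls in the 21-22 band.
Fine table: Level 21-22 → ₡164,000–₡196,000.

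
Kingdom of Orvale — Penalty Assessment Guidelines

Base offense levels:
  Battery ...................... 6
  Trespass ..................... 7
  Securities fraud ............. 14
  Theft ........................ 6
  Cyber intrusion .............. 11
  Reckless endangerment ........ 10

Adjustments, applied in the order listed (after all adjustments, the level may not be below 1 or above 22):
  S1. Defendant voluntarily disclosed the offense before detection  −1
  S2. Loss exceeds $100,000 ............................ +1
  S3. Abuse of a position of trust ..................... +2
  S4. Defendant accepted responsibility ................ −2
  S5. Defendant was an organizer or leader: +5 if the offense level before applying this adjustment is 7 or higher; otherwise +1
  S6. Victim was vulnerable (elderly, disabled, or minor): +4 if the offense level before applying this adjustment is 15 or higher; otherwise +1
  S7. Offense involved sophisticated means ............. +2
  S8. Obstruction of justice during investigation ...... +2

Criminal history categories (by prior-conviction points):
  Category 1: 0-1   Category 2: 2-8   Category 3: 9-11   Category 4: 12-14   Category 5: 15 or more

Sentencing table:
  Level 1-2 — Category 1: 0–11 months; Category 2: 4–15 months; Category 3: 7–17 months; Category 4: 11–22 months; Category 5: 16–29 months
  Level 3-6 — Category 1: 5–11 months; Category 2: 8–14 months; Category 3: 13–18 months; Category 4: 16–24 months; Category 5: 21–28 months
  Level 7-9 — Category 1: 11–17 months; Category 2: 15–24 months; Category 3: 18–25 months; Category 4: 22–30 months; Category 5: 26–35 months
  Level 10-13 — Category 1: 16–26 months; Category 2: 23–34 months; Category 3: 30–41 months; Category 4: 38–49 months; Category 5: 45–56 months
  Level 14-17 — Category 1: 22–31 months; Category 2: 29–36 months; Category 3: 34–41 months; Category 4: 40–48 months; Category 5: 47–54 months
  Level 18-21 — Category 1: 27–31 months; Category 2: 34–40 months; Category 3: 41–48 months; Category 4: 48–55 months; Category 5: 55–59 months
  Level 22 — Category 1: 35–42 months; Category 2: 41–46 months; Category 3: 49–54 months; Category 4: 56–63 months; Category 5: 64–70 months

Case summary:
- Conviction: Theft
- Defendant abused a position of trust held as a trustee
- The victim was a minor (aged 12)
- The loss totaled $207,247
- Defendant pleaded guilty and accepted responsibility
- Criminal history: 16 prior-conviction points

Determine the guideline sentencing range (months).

26-35 months

Base offense level for theft: 6.
S1 does not apply.
S2 applies: 6 + 1 = 7.
S3 applies: 7 + 2 = 9.
S4 applies: 9 − 2 = 7.
S6 applies (level before this adjustment is 7 < 15, so +1): 7 + 1 = 8.
Final offense level: 8.
Criminal history: 16 prior points → Category 5 (15+).
Level 8 falls in the 7-9 band.
Grid: Level 7-9 × Category 5 = 26-35 months.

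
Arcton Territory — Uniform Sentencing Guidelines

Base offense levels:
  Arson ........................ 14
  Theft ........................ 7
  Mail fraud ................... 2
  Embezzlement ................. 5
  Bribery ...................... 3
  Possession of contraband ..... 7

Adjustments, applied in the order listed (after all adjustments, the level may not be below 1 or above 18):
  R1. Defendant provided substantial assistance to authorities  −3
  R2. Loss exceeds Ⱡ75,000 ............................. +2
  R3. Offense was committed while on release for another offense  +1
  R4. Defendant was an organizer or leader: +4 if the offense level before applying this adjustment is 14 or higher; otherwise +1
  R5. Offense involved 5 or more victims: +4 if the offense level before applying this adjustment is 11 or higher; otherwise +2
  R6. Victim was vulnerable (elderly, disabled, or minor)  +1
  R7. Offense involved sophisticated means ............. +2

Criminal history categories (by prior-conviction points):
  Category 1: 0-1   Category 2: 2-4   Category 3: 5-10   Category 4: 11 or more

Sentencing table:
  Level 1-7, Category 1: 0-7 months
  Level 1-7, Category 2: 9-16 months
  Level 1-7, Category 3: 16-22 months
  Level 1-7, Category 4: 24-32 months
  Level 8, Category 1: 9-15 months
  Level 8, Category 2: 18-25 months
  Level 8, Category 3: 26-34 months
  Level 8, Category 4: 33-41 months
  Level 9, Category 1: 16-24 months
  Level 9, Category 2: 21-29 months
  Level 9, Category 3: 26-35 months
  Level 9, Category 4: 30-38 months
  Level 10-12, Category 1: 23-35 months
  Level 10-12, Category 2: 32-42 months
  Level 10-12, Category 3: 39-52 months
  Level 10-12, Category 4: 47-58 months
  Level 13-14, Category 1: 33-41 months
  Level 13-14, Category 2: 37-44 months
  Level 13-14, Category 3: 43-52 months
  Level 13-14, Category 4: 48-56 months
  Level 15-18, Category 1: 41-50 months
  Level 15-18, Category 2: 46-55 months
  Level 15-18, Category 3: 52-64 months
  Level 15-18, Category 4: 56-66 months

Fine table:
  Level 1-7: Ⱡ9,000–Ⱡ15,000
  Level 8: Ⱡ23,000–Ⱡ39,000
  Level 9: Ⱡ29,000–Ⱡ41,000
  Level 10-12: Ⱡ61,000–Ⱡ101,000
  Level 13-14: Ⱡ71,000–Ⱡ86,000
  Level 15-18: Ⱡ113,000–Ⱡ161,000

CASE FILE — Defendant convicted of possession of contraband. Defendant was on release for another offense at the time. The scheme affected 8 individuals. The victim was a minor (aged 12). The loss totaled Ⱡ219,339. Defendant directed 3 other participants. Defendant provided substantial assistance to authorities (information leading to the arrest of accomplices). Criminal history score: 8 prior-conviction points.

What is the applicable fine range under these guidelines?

Base offense level for possession of contraband: 7.
R1 applies: 7 − 3 = 4.
R2 applies: 4 + 2 = 6.
R3 applies: 6 + 1 = 7.
R4 applies (level before this adjustment is 7 < 14, so +1): 7 + 1 = 8.
R5 applies (level before this adjustment is 8 < 11, so +2): 8 + 2 = 10.
R6 applies: 10 + 1 = 11.
Final offense level: 11.
Level 11 falls in the 10-12 band.
Fine table: Level 10-12 → Ⱡ61,000–Ⱡ101,000.

Ⱡ61,000–Ⱡ101,000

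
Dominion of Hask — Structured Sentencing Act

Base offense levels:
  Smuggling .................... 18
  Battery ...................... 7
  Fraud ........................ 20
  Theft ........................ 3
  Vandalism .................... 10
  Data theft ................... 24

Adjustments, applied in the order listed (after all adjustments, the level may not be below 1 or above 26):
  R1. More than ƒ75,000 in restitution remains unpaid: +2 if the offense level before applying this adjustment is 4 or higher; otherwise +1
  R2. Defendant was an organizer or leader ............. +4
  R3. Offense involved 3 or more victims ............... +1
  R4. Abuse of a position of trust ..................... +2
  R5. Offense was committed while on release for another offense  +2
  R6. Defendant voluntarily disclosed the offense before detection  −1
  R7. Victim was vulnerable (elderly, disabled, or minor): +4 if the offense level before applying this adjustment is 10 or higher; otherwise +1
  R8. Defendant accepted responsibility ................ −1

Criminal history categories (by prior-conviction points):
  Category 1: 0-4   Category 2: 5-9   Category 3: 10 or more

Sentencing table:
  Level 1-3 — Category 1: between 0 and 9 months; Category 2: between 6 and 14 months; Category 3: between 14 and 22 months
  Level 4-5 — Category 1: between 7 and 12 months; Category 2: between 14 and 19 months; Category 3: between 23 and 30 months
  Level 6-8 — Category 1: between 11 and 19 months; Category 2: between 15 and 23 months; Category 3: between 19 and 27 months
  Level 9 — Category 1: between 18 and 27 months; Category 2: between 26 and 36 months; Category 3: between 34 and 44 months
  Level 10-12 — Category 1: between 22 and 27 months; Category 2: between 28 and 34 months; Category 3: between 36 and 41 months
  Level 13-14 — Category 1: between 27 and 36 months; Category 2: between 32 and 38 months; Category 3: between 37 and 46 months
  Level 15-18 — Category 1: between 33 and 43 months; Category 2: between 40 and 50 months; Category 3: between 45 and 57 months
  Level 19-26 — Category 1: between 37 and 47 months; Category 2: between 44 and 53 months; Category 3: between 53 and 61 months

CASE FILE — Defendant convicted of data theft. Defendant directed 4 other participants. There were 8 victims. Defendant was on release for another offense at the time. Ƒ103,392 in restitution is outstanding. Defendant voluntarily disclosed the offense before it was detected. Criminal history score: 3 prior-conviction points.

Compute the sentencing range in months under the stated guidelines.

37-47 months

Base offense level for data theft: 24.
R1 applies (level before this adjustment is 24 ≥ 4, so +2): 24 + 2 = 26.
R2 applies: 26 + 4 = 30.
R3 applies: 30 + 1 = 31.
R5 applies: 31 + 2 = 33.
R6 applies: 33 − 1 = 32.
Level 32 exceeds the maximum of 26; capped at 26.
Final offense level: 26.
Criminal history: 3 prior points → Category 1 (0-4).
Level 26 falls in the 19-26 band.
Grid: Level 19-26 × Category 1 = 37-47 months.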